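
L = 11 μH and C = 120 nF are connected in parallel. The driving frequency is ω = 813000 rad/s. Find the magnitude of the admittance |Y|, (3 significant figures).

14.3 mS

X_L = ωL = 8.94 Ω
X_C = 1/(ωC) = 10.3 Ω
Parallel: admittances add. Y = 1/(jωL) + jωC
Y = (0 − j0.0143) S
|Y| = 0.0143 S → |Z| = 1/|Y| = 70.1 Ω, ∠Z = −∠Y = 90.0°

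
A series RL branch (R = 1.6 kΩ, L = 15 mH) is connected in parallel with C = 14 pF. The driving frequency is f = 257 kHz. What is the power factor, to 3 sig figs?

0.145

ω = 2πf = 1.615e+06 rad/s
X_L = ωL = 24200 Ω
X_C = 1/(ωC) = 44200 Ω
Branch 1 (R+jX_L): Z₁ = 1600 + j24200 Ω, |Z₁| = 24300 Ω
Branch 2 (−jX_C): Z₂ = −j44200 Ω
Parallel: Z = Z₁Z₂/(Z₁+Z₂), |Z| = 53500 Ω, ∠Z = 81.6°
cos φ = cos(81.6°) = 0.145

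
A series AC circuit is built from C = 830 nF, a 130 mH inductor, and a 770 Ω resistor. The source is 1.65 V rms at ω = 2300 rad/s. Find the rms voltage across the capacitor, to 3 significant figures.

1.08 V

X_L = ωL = 299 Ω
X_C = 1/(ωC) = 524 Ω
Net reactance X = X_L − X_C = -225 Ω
Z = 770 − j225 Ω
|Z| = √(770² + 225²) = 802 Ω
I = V/|Z| = 2.06 mA
V_C = I·|Z_C| = 0.00206 × 524 = 1.08 V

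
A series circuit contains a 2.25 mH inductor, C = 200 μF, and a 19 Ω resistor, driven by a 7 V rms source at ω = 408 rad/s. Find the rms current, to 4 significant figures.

316.4 mA

X_L = ωL = 0.9180 Ω
X_C = 1/(ωC) = 12.25 Ω
Net reactance X = X_L − X_C = -11.34 Ω
Z = 19.00 − j11.34 Ω
|Z| = √(19.00² + 11.34²) = 22.13 Ω
I = V/|Z| = 7/22.13 = 316.4 mA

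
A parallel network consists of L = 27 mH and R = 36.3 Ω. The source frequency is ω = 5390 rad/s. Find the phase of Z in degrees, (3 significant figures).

14.0°

X_L = ωL = 146 Ω
Parallel: admittances add. Y = 1/R + 1/(jωL)
Y = (0.0275 − j0.00687) S
|Y| = 0.0284 S → |Z| = 1/|Y| = 35.2 Ω, ∠Z = −∠Y = 14.0°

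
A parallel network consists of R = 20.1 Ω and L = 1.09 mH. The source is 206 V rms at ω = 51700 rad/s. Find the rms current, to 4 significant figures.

X_L = ωL = 56.35 Ω
Parallel: admittances add. Y = 1/R + 1/(jωL)
Y = (0.04975 − j0.01775) S
|Y| = 0.05282 S → |Z| = 1/|Y| = 18.93 Ω, ∠Z = −∠Y = 19.63°
I = V/|Z| = 206/18.93 = 10.88 A

10.88 A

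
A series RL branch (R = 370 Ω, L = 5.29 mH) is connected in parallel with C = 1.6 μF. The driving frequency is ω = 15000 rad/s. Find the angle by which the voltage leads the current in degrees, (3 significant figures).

-83.7°

X_L = ωL = 79.4 Ω
X_C = 1/(ωC) = 41.7 Ω
Branch 1 (R+jX_L): Z₁ = 370 + j79.4 Ω, |Z₁| = 378 Ω
Branch 2 (−jX_C): Z₂ = −j41.7 Ω
Parallel: Z = Z₁Z₂/(Z₁+Z₂), |Z| = 42.4 Ω, ∠Z = -83.7°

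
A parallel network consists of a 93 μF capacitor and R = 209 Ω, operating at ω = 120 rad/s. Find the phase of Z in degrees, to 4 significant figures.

-66.79°

X_C = 1/(ωC) = 89.61 Ω
Parallel: admittances add. Y = 1/R + jωC
Y = (0.004785 + j0.01116) S
|Y| = 0.01214 S → |Z| = 1/|Y| = 82.36 Ω, ∠Z = −∠Y = -66.79°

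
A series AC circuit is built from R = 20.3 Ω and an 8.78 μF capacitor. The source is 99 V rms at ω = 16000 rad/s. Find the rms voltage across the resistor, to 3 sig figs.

X_C = 1/(ωC) = 7.12 Ω
Z = 20.3 − j7.12 Ω
|Z| = √(20.3² + 7.12²) = 21.5 Ω
I = V/|Z| = 4.60 A
V_R = I·|Z_R| = 4.60 × 20.3 = 93.4 V

93.4 V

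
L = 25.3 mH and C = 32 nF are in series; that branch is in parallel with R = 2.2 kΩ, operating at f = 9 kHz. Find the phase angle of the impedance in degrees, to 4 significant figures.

ω = 2πf = 56550 rad/s
X_L = ωL = 1431 Ω
X_C = 1/(ωC) = 552.6 Ω
Branch 1: Z₁ = R = 2200 Ω
Branch 2 (series LC): Z₂ = j(X_L − X_C) = j878.1 Ω
Parallel: Z = Z₁Z₂/(Z₁+Z₂), |Z| = 815.5 Ω, ∠Z = 68.24°

68.24°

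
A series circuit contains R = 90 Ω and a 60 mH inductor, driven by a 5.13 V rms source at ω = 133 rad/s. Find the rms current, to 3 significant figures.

56.8 mA

X_L = ωL = 7.98 Ω
Z = 90.0 + j7.98 Ω
|Z| = √(90.0² + 7.98²) = 90.4 Ω
I = V/|Z| = 5.13/90.4 = 56.8 mA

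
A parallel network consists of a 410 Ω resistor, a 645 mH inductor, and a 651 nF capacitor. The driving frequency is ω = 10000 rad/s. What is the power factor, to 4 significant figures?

X_L = ωL = 6450 Ω
X_C = 1/(ωC) = 153.6 Ω
Parallel: admittances add. Y = 1/R + 1/(jωL) + jωC
Y = (0.002439 + j0.006355) S
|Y| = 0.006807 S → |Z| = 1/|Y| = 146.9 Ω, ∠Z = −∠Y = -69.00°
cos φ = cos(-69.00°) = 0.3583

0.3583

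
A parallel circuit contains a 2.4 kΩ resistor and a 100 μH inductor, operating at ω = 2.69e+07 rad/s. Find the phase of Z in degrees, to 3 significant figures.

X_L = ωL = 2690 Ω
Parallel: admittances add. Y = 1/R + 1/(jωL)
Y = (0.000417 − j0.000372) S
|Y| = 0.000558 S → |Z| = 1/|Y| = 1790 Ω, ∠Z = −∠Y = 41.7°

41.7°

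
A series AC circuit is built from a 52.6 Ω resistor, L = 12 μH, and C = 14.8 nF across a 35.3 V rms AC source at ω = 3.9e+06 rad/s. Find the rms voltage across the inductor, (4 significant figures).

27.40 V

X_L = ωL = 46.80 Ω
X_C = 1/(ωC) = 17.33 Ω
Net reactance X = X_L − X_C = 29.47 Ω
Z = 52.60 + j29.47 Ω
|Z| = √(52.60² + 29.47²) = 60.30 Ω
I = V/|Z| = 585.5 mA
V_L = I·|Z_L| = 0.5855 × 46.80 = 27.40 V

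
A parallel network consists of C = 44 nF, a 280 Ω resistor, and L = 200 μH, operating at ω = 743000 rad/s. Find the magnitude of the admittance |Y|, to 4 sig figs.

X_L = ωL = 148.6 Ω
X_C = 1/(ωC) = 30.59 Ω
Parallel: admittances add. Y = 1/R + 1/(jωL) + jωC
Y = (0.003571 + j0.02596) S
|Y| = 0.02621 S → |Z| = 1/|Y| = 38.16 Ω, ∠Z = −∠Y = -82.17°

26.21 mS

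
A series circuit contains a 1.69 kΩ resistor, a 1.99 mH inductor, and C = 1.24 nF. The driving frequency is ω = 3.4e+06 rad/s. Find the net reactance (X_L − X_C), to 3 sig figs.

6530 Ω

X_L = ωL = 6770 Ω
X_C = 1/(ωC) = 237 Ω
X = 6770 − 237 = 6530 Ω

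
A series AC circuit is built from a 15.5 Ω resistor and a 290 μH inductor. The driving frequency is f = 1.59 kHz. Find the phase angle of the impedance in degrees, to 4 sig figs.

10.59°

ω = 2πf = 9990 rad/s
X_L = ωL = 2.897 Ω
Z = 15.50 + j2.897 Ω
|Z| = √(15.50² + 2.897²) = 15.77 Ω
∠Z = arctan(2.897/15.50) = 10.59°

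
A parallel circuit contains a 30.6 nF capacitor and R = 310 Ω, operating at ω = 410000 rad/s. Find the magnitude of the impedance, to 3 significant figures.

77.2 Ω

X_C = 1/(ωC) = 79.7 Ω
Parallel: admittances add. Y = 1/R + jωC
Y = (0.00323 + j0.0125) S
|Y| = 0.0130 S → |Z| = 1/|Y| = 77.2 Ω, ∠Z = −∠Y = -75.6°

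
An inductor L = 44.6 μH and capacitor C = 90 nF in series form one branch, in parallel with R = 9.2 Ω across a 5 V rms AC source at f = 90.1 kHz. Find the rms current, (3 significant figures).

1.04 A

ω = 2πf = 566100 rad/s
X_L = ωL = 25.2 Ω
X_C = 1/(ωC) = 19.6 Ω
Branch 1: Z₁ = R = 9.20 Ω
Branch 2 (series LC): Z₂ = j(X_L − X_C) = j5.62 Ω
Parallel: Z = Z₁Z₂/(Z₁+Z₂), |Z| = 4.80 Ω, ∠Z = 58.6°
I = V/|Z| = 5/4.80 = 1.04 A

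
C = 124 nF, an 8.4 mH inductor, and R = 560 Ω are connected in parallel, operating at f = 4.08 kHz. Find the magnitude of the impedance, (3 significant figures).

433 Ω

ω = 2πf = 25640 rad/s
X_L = ωL = 215 Ω
X_C = 1/(ωC) = 315 Ω
Parallel: admittances add. Y = 1/R + 1/(jωL) + jωC
Y = (0.00179 − j0.00147) S
|Y| = 0.00231 S → |Z| = 1/|Y| = 433 Ω, ∠Z = −∠Y = 39.4°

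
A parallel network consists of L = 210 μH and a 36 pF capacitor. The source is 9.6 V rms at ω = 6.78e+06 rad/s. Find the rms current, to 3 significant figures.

4.40 mA

X_L = ωL = 1420 Ω
X_C = 1/(ωC) = 4100 Ω
Parallel: admittances add. Y = 1/(jωL) + jωC
Y = (0 − j0.000458) S
|Y| = 0.000458 S → |Z| = 1/|Y| = 2180 Ω, ∠Z = −∠Y = 90.0°
I = V/|Z| = 9.6/2180 = 4.40 mA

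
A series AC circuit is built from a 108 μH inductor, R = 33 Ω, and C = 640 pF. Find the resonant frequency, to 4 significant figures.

605.4 kHz

ω₀ = 1/√(LC) = 1/√(0.000108 × 6.4e-10) = 3.804e+06 rad/s
f₀ = ω₀/(2π) = 605.4 kHz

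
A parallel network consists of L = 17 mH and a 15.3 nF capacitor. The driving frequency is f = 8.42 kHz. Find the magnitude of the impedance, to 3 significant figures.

3310 Ω

ω = 2πf = 52900 rad/s
X_L = ωL = 899 Ω
X_C = 1/(ωC) = 1240 Ω
Parallel: admittances add. Y = 1/(jωL) + jωC
Y = (0 − j0.000302) S
|Y| = 0.000302 S → |Z| = 1/|Y| = 3310 Ω, ∠Z = −∠Y = 90.0°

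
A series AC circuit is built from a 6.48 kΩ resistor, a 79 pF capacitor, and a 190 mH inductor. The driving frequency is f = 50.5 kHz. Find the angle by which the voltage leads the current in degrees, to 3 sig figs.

ω = 2πf = 317300 rad/s
X_L = ωL = 60300 Ω
X_C = 1/(ωC) = 39900 Ω
Net reactance X = X_L − X_C = 20400 Ω
Z = 6480 + j20400 Ω
|Z| = √(6480² + 20400²) = 21400 Ω
∠Z = arctan(20400/6480) = 72.4°

72.4°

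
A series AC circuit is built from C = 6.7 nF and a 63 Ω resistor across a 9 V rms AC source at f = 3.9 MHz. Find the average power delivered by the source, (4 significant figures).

ω = 2πf = 2.45e+07 rad/s
X_C = 1/(ωC) = 6.091 Ω
Z = 63.00 − j6.091 Ω
|Z| = √(63.00² + 6.091²) = 63.29 Ω
∠Z = arctan(-6.091/63.00) = -5.522°
I = V/|Z| = 142.2 mA
P = VI cos φ = 9 × 0.1422 × cos(-5.522°) = 1.274 W

1.274 W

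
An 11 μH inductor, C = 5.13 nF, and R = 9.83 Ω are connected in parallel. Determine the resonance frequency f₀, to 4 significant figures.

ω₀ = 1/√(LC) = 1/√(1.1e-05 × 5.13e-09) = 4.21e+06 rad/s
f₀ = ω₀/(2π) = 670.0 kHz

670.0 kHz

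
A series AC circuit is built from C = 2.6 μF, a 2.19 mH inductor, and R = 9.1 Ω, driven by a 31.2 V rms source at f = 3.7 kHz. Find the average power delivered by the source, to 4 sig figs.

ω = 2πf = 23250 rad/s
X_L = ωL = 50.91 Ω
X_C = 1/(ωC) = 16.54 Ω
Net reactance X = X_L − X_C = 34.37 Ω
Z = 9.100 + j34.37 Ω
|Z| = √(9.100² + 34.37²) = 35.55 Ω
∠Z = arctan(34.37/9.100) = 75.17°
I = V/|Z| = 877.6 mA
P = VI cos φ = 31.2 × 0.8776 × cos(75.17°) = 7.008 W

7.008 W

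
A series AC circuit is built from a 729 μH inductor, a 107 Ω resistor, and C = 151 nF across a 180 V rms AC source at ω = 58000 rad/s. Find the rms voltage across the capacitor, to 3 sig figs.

159 V

X_L = ωL = 42.3 Ω
X_C = 1/(ωC) = 114 Ω
Net reactance X = X_L − X_C = -71.9 Ω
Z = 107 − j71.9 Ω
|Z| = √(107² + 71.9²) = 129 Ω
I = V/|Z| = 1.40 A
V_C = I·|Z_C| = 1.40 × 114 = 159 V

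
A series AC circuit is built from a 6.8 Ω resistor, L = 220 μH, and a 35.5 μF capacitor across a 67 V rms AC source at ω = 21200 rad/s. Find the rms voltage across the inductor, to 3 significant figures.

X_L = ωL = 4.66 Ω
X_C = 1/(ωC) = 1.33 Ω
Net reactance X = X_L − X_C = 3.34 Ω
Z = 6.80 + j3.34 Ω
|Z| = √(6.80² + 3.34²) = 7.57 Ω
I = V/|Z| = 8.85 A
V_L = I·|Z_L| = 8.85 × 4.66 = 41.3 V

41.3 V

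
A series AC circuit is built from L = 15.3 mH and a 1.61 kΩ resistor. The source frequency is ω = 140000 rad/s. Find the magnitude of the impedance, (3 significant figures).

2680 Ω

X_L = ωL = 2140 Ω
Z = 1610 + j2140 Ω
|Z| = √(1610² + 2140²) = 2680 Ω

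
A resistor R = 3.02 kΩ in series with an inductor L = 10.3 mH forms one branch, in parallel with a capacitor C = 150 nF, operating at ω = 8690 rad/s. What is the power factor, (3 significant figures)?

X_L = ωL = 89.5 Ω
X_C = 1/(ωC) = 767 Ω
Branch 1 (R+jX_L): Z₁ = 3020 + j89.5 Ω, |Z₁| = 3020 Ω
Branch 2 (−jX_C): Z₂ = −j767 Ω
Parallel: Z = Z₁Z₂/(Z₁+Z₂), |Z| = 749 Ω, ∠Z = -75.7°
cos φ = cos(-75.7°) = 0.248

0.248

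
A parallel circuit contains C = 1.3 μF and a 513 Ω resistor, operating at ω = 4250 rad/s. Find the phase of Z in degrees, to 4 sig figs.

X_C = 1/(ωC) = 181.0 Ω
Parallel: admittances add. Y = 1/R + jωC
Y = (0.001949 + j0.005525) S
|Y| = 0.005859 S → |Z| = 1/|Y| = 170.7 Ω, ∠Z = −∠Y = -70.57°

-70.57°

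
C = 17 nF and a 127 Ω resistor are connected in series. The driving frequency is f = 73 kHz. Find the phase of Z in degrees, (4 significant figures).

ω = 2πf = 458700 rad/s
X_C = 1/(ωC) = 128.2 Ω
Z = 127.0 − j128.2 Ω
|Z| = √(127.0² + 128.2²) = 180.5 Ω
∠Z = arctan(-128.2/127.0) = -45.28°

-45.28°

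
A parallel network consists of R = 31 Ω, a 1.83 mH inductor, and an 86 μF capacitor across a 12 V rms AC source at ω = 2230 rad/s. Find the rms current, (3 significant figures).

747 mA

X_L = ωL = 4.08 Ω
X_C = 1/(ωC) = 5.21 Ω
Parallel: admittances add. Y = 1/R + 1/(jωL) + jωC
Y = (0.0323 − j0.0533) S
|Y| = 0.0623 S → |Z| = 1/|Y| = 16.1 Ω, ∠Z = −∠Y = 58.8°
I = V/|Z| = 12/16.1 = 747 mA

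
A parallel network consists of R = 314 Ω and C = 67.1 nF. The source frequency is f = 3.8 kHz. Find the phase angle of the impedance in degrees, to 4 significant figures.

ω = 2πf = 23880 rad/s
X_C = 1/(ωC) = 624.2 Ω
Parallel: admittances add. Y = 1/R + jωC
Y = (0.003185 + j0.001602) S
|Y| = 0.003565 S → |Z| = 1/|Y| = 280.5 Ω, ∠Z = −∠Y = -26.70°

-26.70°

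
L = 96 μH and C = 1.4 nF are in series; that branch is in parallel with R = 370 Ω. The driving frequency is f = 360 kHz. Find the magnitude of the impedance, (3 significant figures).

95.3 Ω

ω = 2πf = 2.262e+06 rad/s
X_L = ωL = 217 Ω
X_C = 1/(ωC) = 316 Ω
Branch 1: Z₁ = R = 370 Ω
Branch 2 (series LC): Z₂ = j(X_L − X_C) = −j98.6 Ω
Parallel: Z = Z₁Z₂/(Z₁+Z₂), |Z| = 95.3 Ω, ∠Z = -75.1°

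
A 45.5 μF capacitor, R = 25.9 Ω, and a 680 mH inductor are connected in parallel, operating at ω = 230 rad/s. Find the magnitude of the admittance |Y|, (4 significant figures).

X_L = ωL = 156.4 Ω
X_C = 1/(ωC) = 95.56 Ω
Parallel: admittances add. Y = 1/R + 1/(jωL) + jωC
Y = (0.03861 + j0.004071) S
|Y| = 0.03882 S → |Z| = 1/|Y| = 25.76 Ω, ∠Z = −∠Y = -6.019°

38.82 mS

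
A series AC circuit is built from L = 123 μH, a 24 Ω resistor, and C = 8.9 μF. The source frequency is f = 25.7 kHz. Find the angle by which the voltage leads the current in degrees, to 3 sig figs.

ω = 2πf = 161500 rad/s
X_L = ωL = 19.9 Ω
X_C = 1/(ωC) = 0.696 Ω
Net reactance X = X_L − X_C = 19.2 Ω
Z = 24.0 + j19.2 Ω
|Z| = √(24.0² + 19.2²) = 30.7 Ω
∠Z = arctan(19.2/24.0) = 38.6°

38.6°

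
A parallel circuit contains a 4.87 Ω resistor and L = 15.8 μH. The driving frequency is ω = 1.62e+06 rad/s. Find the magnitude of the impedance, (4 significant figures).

X_L = ωL = 25.60 Ω
Parallel: admittances add. Y = 1/R + 1/(jωL)
Y = (0.2053 − j0.03907) S
|Y| = 0.2090 S → |Z| = 1/|Y| = 4.784 Ω, ∠Z = −∠Y = 10.77°

4.784 Ω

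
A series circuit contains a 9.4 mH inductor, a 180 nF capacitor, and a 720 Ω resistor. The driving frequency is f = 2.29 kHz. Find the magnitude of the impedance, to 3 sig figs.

762 Ω

ω = 2πf = 14390 rad/s
X_L = ωL = 135 Ω
X_C = 1/(ωC) = 386 Ω
Net reactance X = X_L − X_C = -251 Ω
Z = 720 − j251 Ω
|Z| = √(720² + 251²) = 762 Ω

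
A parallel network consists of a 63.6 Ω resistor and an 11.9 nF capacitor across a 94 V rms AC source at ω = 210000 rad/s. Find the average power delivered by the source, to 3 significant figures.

139 W

X_C = 1/(ωC) = 400 Ω
Parallel: admittances add. Y = 1/R + jωC
Y = (0.0157 + j0.00250) S
|Y| = 0.0159 S → |Z| = 1/|Y| = 62.8 Ω, ∠Z = −∠Y = -9.03°
I = V/|Z| = 1.50 A
P = VI cos φ = 94 × 1.50 × cos(-9.03°) = 139 W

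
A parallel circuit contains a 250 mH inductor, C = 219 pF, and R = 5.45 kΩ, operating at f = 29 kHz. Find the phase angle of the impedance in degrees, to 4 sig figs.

ω = 2πf = 182200 rad/s
X_L = ωL = 45550 Ω
X_C = 1/(ωC) = 25060 Ω
Parallel: admittances add. Y = 1/R + 1/(jωL) + jωC
Y = (0.0001835 + j1.795e-05) S
|Y| = 0.0001844 S → |Z| = 1/|Y| = 5424 Ω, ∠Z = −∠Y = -5.588°

-5.588°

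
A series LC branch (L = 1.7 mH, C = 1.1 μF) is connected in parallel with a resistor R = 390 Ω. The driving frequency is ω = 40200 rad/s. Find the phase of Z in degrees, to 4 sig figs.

X_L = ωL = 68.34 Ω
X_C = 1/(ωC) = 22.61 Ω
Branch 1: Z₁ = R = 390.0 Ω
Branch 2 (series LC): Z₂ = j(X_L − X_C) = j45.73 Ω
Parallel: Z = Z₁Z₂/(Z₁+Z₂), |Z| = 45.41 Ω, ∠Z = 83.31°

83.31°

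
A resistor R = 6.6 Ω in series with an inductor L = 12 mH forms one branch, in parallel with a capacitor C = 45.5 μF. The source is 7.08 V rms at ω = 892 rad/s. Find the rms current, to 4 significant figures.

352.3 mA

X_L = ωL = 10.70 Ω
X_C = 1/(ωC) = 24.64 Ω
Branch 1 (R+jX_L): Z₁ = 6.600 + j10.70 Ω, |Z₁| = 12.58 Ω
Branch 2 (−jX_C): Z₂ = −j24.64 Ω
Parallel: Z = Z₁Z₂/(Z₁+Z₂), |Z| = 20.09 Ω, ∠Z = 33.00°
I = V/|Z| = 7.08/20.09 = 352.3 mA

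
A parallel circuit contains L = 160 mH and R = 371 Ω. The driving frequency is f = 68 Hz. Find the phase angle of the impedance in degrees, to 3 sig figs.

79.6°

ω = 2πf = 427.3 rad/s
X_L = ωL = 68.4 Ω
Parallel: admittances add. Y = 1/R + 1/(jωL)
Y = (0.00270 − j0.0146) S
|Y| = 0.0149 S → |Z| = 1/|Y| = 67.2 Ω, ∠Z = −∠Y = 79.6°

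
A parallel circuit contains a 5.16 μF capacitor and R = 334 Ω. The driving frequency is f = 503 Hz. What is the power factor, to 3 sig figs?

0.181

ω = 2πf = 3160 rad/s
X_C = 1/(ωC) = 61.3 Ω
Parallel: admittances add. Y = 1/R + jωC
Y = (0.00299 + j0.0163) S
|Y| = 0.0166 S → |Z| = 1/|Y| = 60.3 Ω, ∠Z = −∠Y = -79.6°
cos φ = cos(-79.6°) = 0.181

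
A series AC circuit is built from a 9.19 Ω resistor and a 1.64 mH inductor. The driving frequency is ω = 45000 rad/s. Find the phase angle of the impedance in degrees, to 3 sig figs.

X_L = ωL = 73.8 Ω
Z = 9.19 + j73.8 Ω
|Z| = √(9.19² + 73.8²) = 74.4 Ω
∠Z = arctan(73.8/9.19) = 82.9°

82.9°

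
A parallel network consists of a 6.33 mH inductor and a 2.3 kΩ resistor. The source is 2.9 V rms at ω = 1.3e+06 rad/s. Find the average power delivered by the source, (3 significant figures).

3.66 mW

X_L = ωL = 8230 Ω
Parallel: admittances add. Y = 1/R + 1/(jωL)
Y = (0.000435 − j0.000122) S
|Y| = 0.000451 S → |Z| = 1/|Y| = 2220 Ω, ∠Z = −∠Y = 15.6°
I = V/|Z| = 1.31 mA
P = VI cos φ = 2.9 × 0.00131 × cos(15.6°) = 3.66 mW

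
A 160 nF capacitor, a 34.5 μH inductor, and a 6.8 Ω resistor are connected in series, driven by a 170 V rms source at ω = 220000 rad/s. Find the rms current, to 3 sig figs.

X_L = ωL = 7.59 Ω
X_C = 1/(ωC) = 28.4 Ω
Net reactance X = X_L − X_C = -20.8 Ω
Z = 6.80 − j20.8 Ω
|Z| = √(6.80² + 20.8²) = 21.9 Ω
I = V/|Z| = 170/21.9 = 7.76 A

7.76 A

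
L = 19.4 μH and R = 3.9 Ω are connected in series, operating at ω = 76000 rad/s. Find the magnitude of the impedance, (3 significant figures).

4.17 Ω

X_L = ωL = 1.47 Ω
Z = 3.90 + j1.47 Ω
|Z| = √(3.90² + 1.47²) = 4.17 Ω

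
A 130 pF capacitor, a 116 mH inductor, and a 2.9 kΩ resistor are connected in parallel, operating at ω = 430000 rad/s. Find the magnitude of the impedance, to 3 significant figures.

2880 Ω

X_L = ωL = 49900 Ω
X_C = 1/(ωC) = 17900 Ω
Parallel: admittances add. Y = 1/R + 1/(jωL) + jωC
Y = (0.000345 + j3.59e-05) S
|Y| = 0.000347 S → |Z| = 1/|Y| = 2880 Ω, ∠Z = −∠Y = -5.94°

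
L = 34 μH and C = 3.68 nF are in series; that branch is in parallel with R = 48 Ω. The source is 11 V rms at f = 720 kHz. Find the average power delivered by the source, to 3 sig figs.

ω = 2πf = 4.524e+06 rad/s
X_L = ωL = 154 Ω
X_C = 1/(ωC) = 60.1 Ω
Branch 1: Z₁ = R = 48.0 Ω
Branch 2 (series LC): Z₂ = j(X_L − X_C) = j93.7 Ω
Parallel: Z = Z₁Z₂/(Z₁+Z₂), |Z| = 42.7 Ω, ∠Z = 27.1°
I = V/|Z| = 257 mA
P = VI cos φ = 11 × 0.257 × cos(27.1°) = 2.52 W

2.52 W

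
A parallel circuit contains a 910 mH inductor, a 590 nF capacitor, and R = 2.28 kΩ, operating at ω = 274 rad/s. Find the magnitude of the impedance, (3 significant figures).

258 Ω

X_L = ωL = 249 Ω
X_C = 1/(ωC) = 6190 Ω
Parallel: admittances add. Y = 1/R + 1/(jωL) + jωC
Y = (0.000439 − j0.00385) S
|Y| = 0.00387 S → |Z| = 1/|Y| = 258 Ω, ∠Z = −∠Y = 83.5°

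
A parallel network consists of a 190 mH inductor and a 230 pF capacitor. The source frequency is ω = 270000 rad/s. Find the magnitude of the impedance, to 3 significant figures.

X_L = ωL = 51300 Ω
X_C = 1/(ωC) = 16100 Ω
Parallel: admittances add. Y = 1/(jωL) + jωC
Y = (0 + j4.26e-05) S
|Y| = 4.26e-05 S → |Z| = 1/|Y| = 23500 Ω, ∠Z = −∠Y = -90.0°

23500 Ω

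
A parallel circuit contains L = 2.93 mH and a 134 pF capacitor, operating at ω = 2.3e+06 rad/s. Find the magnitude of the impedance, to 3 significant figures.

6260 Ω

X_L = ωL = 6740 Ω
X_C = 1/(ωC) = 3240 Ω
Parallel: admittances add. Y = 1/(jωL) + jωC
Y = (0 + j0.000160) S
|Y| = 0.000160 S → |Z| = 1/|Y| = 6260 Ω, ∠Z = −∠Y = -90.0°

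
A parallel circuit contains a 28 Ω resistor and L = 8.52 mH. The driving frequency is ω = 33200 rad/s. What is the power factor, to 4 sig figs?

0.9951

X_L = ωL = 282.9 Ω
Parallel: admittances add. Y = 1/R + 1/(jωL)
Y = (0.03571 − j0.003535) S
|Y| = 0.03589 S → |Z| = 1/|Y| = 27.86 Ω, ∠Z = −∠Y = 5.653°
cos φ = cos(5.653°) = 0.9951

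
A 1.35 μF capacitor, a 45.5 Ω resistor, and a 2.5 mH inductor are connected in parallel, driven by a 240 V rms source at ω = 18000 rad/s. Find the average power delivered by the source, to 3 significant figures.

X_L = ωL = 45.0 Ω
X_C = 1/(ωC) = 41.2 Ω
Parallel: admittances add. Y = 1/R + 1/(jωL) + jωC
Y = (0.0220 + j0.00208) S
|Y| = 0.0221 S → |Z| = 1/|Y| = 45.3 Ω, ∠Z = −∠Y = -5.40°
I = V/|Z| = 5.30 A
P = VI cos φ = 240 × 5.30 × cos(-5.40°) = 1.27 kW

1.27 kW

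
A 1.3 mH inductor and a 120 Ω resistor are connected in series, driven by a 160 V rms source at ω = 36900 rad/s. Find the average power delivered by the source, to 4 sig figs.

183.9 W

X_L = ωL = 47.97 Ω
Z = 120.0 + j47.97 Ω
|Z| = √(120.0² + 47.97²) = 129.2 Ω
∠Z = arctan(47.97/120.0) = 21.79°
I = V/|Z| = 1.238 A
P = VI cos φ = 160 × 1.238 × cos(21.79°) = 183.9 W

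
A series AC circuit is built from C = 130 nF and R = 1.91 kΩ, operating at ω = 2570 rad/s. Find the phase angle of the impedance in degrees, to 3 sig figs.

-57.5°

X_C = 1/(ωC) = 2990 Ω
Z = 1910 − j2990 Ω
|Z| = √(1910² + 2990²) = 3550 Ω
∠Z = arctan(-2990/1910) = -57.5°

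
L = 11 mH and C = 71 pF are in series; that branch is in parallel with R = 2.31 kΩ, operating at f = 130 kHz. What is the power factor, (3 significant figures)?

ω = 2πf = 816800 rad/s
X_L = ωL = 8980 Ω
X_C = 1/(ωC) = 17200 Ω
Branch 1: Z₁ = R = 2310 Ω
Branch 2 (series LC): Z₂ = j(X_L − X_C) = −j8260 Ω
Parallel: Z = Z₁Z₂/(Z₁+Z₂), |Z| = 2220 Ω, ∠Z = -15.6°
cos φ = cos(-15.6°) = 0.963

0.963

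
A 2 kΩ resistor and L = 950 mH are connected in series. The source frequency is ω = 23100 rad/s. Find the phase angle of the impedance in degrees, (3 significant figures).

84.8°

X_L = ωL = 21900 Ω
Z = 2000 + j21900 Ω
|Z| = √(2000² + 21900²) = 22000 Ω
∠Z = arctan(21900/2000) = 84.8°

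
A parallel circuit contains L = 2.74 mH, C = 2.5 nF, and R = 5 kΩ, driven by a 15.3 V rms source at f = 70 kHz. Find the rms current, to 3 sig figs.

ω = 2πf = 439800 rad/s
X_L = ωL = 1210 Ω
X_C = 1/(ωC) = 909 Ω
Parallel: admittances add. Y = 1/R + 1/(jωL) + jωC
Y = (0.000200 + j0.000270) S
|Y| = 0.000336 S → |Z| = 1/|Y| = 2980 Ω, ∠Z = −∠Y = -53.4°
I = V/|Z| = 15.3/2980 = 5.14 mA

5.14 mA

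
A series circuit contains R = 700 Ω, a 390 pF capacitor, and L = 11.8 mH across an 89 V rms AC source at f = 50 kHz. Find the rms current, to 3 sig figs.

19.7 mA

ω = 2πf = 314200 rad/s
X_L = ωL = 3710 Ω
X_C = 1/(ωC) = 8160 Ω
Net reactance X = X_L − X_C = -4450 Ω
Z = 700 − j4450 Ω
|Z| = √(700² + 4450²) = 4510 Ω
I = V/|Z| = 89/4510 = 19.7 mA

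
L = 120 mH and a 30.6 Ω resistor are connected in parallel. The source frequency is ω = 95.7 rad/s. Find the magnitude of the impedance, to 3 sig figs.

10.8 Ω

X_L = ωL = 11.5 Ω
Parallel: admittances add. Y = 1/R + 1/(jωL)
Y = (0.0327 − j0.0871) S
|Y| = 0.0930 S → |Z| = 1/|Y| = 10.8 Ω, ∠Z = −∠Y = 69.4°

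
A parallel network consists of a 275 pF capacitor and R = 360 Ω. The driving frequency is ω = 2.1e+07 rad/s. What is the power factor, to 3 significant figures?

0.433

X_C = 1/(ωC) = 173 Ω
Parallel: admittances add. Y = 1/R + jωC
Y = (0.00278 + j0.00577) S
|Y| = 0.00641 S → |Z| = 1/|Y| = 156 Ω, ∠Z = −∠Y = -64.3°
cos φ = cos(-64.3°) = 0.433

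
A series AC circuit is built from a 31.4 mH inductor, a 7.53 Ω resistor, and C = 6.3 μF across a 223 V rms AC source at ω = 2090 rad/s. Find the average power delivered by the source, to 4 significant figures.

2.294 kW

X_L = ωL = 65.63 Ω
X_C = 1/(ωC) = 75.95 Ω
Net reactance X = X_L − X_C = -10.32 Ω
Z = 7.530 − j10.32 Ω
|Z| = √(7.530² + 10.32²) = 12.78 Ω
∠Z = arctan(-10.32/7.530) = -53.89°
I = V/|Z| = 17.45 A
P = VI cos φ = 223 × 17.45 × cos(-53.89°) = 2.294 kW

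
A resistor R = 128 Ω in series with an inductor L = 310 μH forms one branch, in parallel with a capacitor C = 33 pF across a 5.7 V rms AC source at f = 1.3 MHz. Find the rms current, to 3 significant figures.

718 μA

ω = 2πf = 8.168e+06 rad/s
X_L = ωL = 2530 Ω
X_C = 1/(ωC) = 3710 Ω
Branch 1 (R+jX_L): Z₁ = 128 + j2530 Ω, |Z₁| = 2540 Ω
Branch 2 (−jX_C): Z₂ = −j3710 Ω
Parallel: Z = Z₁Z₂/(Z₁+Z₂), |Z| = 7940 Ω, ∠Z = 80.9°
I = V/|Z| = 5.7/7940 = 718 μA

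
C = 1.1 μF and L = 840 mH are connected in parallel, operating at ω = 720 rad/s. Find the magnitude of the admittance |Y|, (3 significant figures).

X_L = ωL = 605 Ω
X_C = 1/(ωC) = 1260 Ω
Parallel: admittances add. Y = 1/(jωL) + jωC
Y = (0 − j0.000861) S
|Y| = 0.000861 S → |Z| = 1/|Y| = 1160 Ω, ∠Z = −∠Y = 90.0°

861 μS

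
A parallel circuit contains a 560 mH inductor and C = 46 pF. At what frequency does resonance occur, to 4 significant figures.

ω₀ = 1/√(LC) = 1/√(0.56 × 4.6e-11) = 197000 rad/s
f₀ = ω₀/(2π) = 31.36 kHz

31.36 kHz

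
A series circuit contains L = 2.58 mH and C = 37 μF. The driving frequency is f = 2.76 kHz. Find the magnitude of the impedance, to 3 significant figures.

ω = 2πf = 17340 rad/s
X_L = ωL = 44.7 Ω
X_C = 1/(ωC) = 1.56 Ω
Net reactance X = X_L − X_C = 43.2 Ω
Z = j43.2 Ω
|Z| = √(0² + 43.2²) = 43.2 Ω

43.2 Ω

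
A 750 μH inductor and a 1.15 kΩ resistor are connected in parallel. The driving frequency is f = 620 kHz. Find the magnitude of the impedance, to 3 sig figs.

ω = 2πf = 3.896e+06 rad/s
X_L = ωL = 2920 Ω
Parallel: admittances add. Y = 1/R + 1/(jωL)
Y = (0.000870 − j0.000342) S
|Y| = 0.000935 S → |Z| = 1/|Y| = 1070 Ω, ∠Z = −∠Y = 21.5°

1070 Ω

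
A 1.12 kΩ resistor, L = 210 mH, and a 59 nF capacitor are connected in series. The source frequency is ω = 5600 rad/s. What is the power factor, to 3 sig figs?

0.518

X_L = ωL = 1180 Ω
X_C = 1/(ωC) = 3030 Ω
Net reactance X = X_L − X_C = -1850 Ω
Z = 1120 − j1850 Ω
|Z| = √(1120² + 1850²) = 2160 Ω
∠Z = arctan(-1850/1120) = -58.8°
cos φ = cos(-58.8°) = 0.518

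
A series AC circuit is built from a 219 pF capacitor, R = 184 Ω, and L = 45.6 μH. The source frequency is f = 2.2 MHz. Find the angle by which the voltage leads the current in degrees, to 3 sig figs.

ω = 2πf = 1.382e+07 rad/s
X_L = ωL = 630 Ω
X_C = 1/(ωC) = 330 Ω
Net reactance X = X_L − X_C = 300 Ω
Z = 184 + j300 Ω
|Z| = √(184² + 300²) = 352 Ω
∠Z = arctan(300/184) = 58.5°

58.5°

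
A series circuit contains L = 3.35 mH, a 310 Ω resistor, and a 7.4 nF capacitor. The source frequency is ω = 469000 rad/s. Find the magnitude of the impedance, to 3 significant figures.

X_L = ωL = 1570 Ω
X_C = 1/(ωC) = 288 Ω
Net reactance X = X_L − X_C = 1280 Ω
Z = 310 + j1280 Ω
|Z| = √(310² + 1280²) = 1320 Ω

1320 Ω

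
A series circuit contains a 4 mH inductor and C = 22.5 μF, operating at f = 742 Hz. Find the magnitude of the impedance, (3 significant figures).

ω = 2πf = 4662 rad/s
X_L = ωL = 18.6 Ω
X_C = 1/(ωC) = 9.53 Ω
Net reactance X = X_L − X_C = 9.12 Ω
Z = j9.12 Ω
|Z| = √(0² + 9.12²) = 9.12 Ω

9.12 Ω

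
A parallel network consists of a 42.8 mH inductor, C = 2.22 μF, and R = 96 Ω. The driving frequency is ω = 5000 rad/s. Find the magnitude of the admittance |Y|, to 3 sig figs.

12.2 mS

X_L = ωL = 214 Ω
X_C = 1/(ωC) = 90.1 Ω
Parallel: admittances add. Y = 1/R + 1/(jωL) + jωC
Y = (0.0104 + j0.00643) S
|Y| = 0.0122 S → |Z| = 1/|Y| = 81.7 Ω, ∠Z = −∠Y = -31.7°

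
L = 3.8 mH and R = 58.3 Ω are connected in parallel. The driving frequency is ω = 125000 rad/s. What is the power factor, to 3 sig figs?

0.993

X_L = ωL = 475 Ω
Parallel: admittances add. Y = 1/R + 1/(jωL)
Y = (0.0172 − j0.00211) S
|Y| = 0.0173 S → |Z| = 1/|Y| = 57.9 Ω, ∠Z = −∠Y = 7.00°
cos φ = cos(7.00°) = 0.993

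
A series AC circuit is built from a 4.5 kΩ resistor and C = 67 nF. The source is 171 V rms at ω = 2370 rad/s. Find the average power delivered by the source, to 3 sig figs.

X_C = 1/(ωC) = 6300 Ω
Z = 4500 − j6300 Ω
|Z| = √(4500² + 6300²) = 7740 Ω
∠Z = arctan(-6300/4500) = -54.5°
I = V/|Z| = 22.1 mA
P = VI cos φ = 171 × 0.0221 × cos(-54.5°) = 2.20 W

2.20 W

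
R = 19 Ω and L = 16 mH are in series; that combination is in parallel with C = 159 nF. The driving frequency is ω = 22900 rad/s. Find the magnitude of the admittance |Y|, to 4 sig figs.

X_L = ωL = 366.4 Ω
X_C = 1/(ωC) = 274.6 Ω
Branch 1 (R+jX_L): Z₁ = 19.00 + j366.4 Ω, |Z₁| = 366.9 Ω
Branch 2 (−jX_C): Z₂ = −j274.6 Ω
Parallel: Z = Z₁Z₂/(Z₁+Z₂), |Z| = 1075 Ω, ∠Z = -81.27°
|Y| = 1/|Z| = 929.9 μS

929.9 μS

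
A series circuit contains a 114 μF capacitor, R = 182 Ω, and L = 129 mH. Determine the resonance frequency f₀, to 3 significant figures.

ω₀ = 1/√(LC) = 1/√(0.129 × 0.000114) = 260.8 rad/s
f₀ = ω₀/(2π) = 41.5 Hz

41.5 Hz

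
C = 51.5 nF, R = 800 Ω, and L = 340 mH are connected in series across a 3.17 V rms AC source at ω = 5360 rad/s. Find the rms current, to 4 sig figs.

X_L = ωL = 1822 Ω
X_C = 1/(ωC) = 3623 Ω
Net reactance X = X_L − X_C = -1800 Ω
Z = 800.0 − j1800 Ω
|Z| = √(800.0² + 1800²) = 1970 Ω
I = V/|Z| = 3.17/1970 = 1.609 mA

1.609 mA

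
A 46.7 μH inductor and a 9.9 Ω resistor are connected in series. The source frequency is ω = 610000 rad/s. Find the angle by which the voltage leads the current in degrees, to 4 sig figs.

X_L = ωL = 28.49 Ω
Z = 9.900 + j28.49 Ω
|Z| = √(9.900² + 28.49²) = 30.16 Ω
∠Z = arctan(28.49/9.900) = 70.84°

70.84°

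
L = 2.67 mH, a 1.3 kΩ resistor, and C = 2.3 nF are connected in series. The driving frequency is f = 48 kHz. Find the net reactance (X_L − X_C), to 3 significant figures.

ω = 2πf = 301600 rad/s
X_L = ωL = 805 Ω
X_C = 1/(ωC) = 1440 Ω
X = 805 − 1440 = -636 Ω

-636 Ω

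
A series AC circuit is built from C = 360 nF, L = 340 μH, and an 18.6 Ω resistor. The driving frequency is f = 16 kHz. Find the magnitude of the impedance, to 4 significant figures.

ω = 2πf = 100500 rad/s
X_L = ωL = 34.18 Ω
X_C = 1/(ωC) = 27.63 Ω
Net reactance X = X_L − X_C = 6.549 Ω
Z = 18.60 + j6.549 Ω
|Z| = √(18.60² + 6.549²) = 19.72 Ω

19.72 Ω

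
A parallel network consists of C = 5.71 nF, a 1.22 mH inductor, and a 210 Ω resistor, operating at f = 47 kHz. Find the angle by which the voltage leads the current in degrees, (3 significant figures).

12.9°

ω = 2πf = 295300 rad/s
X_L = ωL = 360 Ω
X_C = 1/(ωC) = 593 Ω
Parallel: admittances add. Y = 1/R + 1/(jωL) + jωC
Y = (0.00476 − j0.00109) S
|Y| = 0.00488 S → |Z| = 1/|Y| = 205 Ω, ∠Z = −∠Y = 12.9°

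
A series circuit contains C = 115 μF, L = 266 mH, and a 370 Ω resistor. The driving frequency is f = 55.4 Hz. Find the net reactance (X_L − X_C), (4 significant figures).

67.61 Ω

ω = 2πf = 348.1 rad/s
X_L = ωL = 92.59 Ω
X_C = 1/(ωC) = 24.98 Ω
X = 92.59 − 24.98 = 67.61 Ω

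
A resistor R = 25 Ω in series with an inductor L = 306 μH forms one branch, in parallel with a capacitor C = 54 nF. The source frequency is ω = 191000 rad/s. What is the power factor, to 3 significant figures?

0.830

X_L = ωL = 58.4 Ω
X_C = 1/(ωC) = 97.0 Ω
Branch 1 (R+jX_L): Z₁ = 25.0 + j58.4 Ω, |Z₁| = 63.6 Ω
Branch 2 (−jX_C): Z₂ = −j97.0 Ω
Parallel: Z = Z₁Z₂/(Z₁+Z₂), |Z| = 134 Ω, ∠Z = 33.9°
cos φ = cos(33.9°) = 0.830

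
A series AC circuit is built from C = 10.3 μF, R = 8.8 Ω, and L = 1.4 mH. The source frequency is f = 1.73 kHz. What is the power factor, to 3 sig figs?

0.814

ω = 2πf = 10870 rad/s
X_L = ωL = 15.2 Ω
X_C = 1/(ωC) = 8.93 Ω
Net reactance X = X_L − X_C = 6.29 Ω
Z = 8.80 + j6.29 Ω
|Z| = √(8.80² + 6.29²) = 10.8 Ω
∠Z = arctan(6.29/8.80) = 35.5°
cos φ = cos(35.5°) = 0.814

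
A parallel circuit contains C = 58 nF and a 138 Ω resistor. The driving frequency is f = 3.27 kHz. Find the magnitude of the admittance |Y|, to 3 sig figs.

ω = 2πf = 20550 rad/s
X_C = 1/(ωC) = 839 Ω
Parallel: admittances add. Y = 1/R + jωC
Y = (0.00725 + j0.00119) S
|Y| = 0.00734 S → |Z| = 1/|Y| = 136 Ω, ∠Z = −∠Y = -9.34°

7.34 mS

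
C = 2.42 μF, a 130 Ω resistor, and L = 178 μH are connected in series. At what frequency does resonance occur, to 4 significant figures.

ω₀ = 1/√(LC) = 1/√(0.000178 × 2.42e-06) = 48180 rad/s
f₀ = ω₀/(2π) = 7.668 kHz

7.668 kHz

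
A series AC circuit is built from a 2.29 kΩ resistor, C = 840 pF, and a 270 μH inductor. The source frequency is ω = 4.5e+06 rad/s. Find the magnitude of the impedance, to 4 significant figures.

2479 Ω

X_L = ωL = 1215 Ω
X_C = 1/(ωC) = 264.6 Ω
Net reactance X = X_L − X_C = 950.4 Ω
Z = 2290 + j950.4 Ω
|Z| = √(2290² + 950.4²) = 2479 Ω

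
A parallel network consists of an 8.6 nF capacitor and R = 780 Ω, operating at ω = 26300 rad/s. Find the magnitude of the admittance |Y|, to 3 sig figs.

X_C = 1/(ωC) = 4420 Ω
Parallel: admittances add. Y = 1/R + jωC
Y = (0.00128 + j0.000226) S
|Y| = 0.00130 S → |Z| = 1/|Y| = 768 Ω, ∠Z = −∠Y = -10.0°

1.30 mS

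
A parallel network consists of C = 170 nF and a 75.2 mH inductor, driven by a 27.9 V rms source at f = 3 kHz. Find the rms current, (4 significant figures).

ω = 2πf = 18850 rad/s
X_L = ωL = 1417 Ω
X_C = 1/(ωC) = 312.1 Ω
Parallel: admittances add. Y = 1/(jωL) + jωC
Y = (0 + j0.002499) S
|Y| = 0.002499 S → |Z| = 1/|Y| = 400.2 Ω, ∠Z = −∠Y = -90.00°
I = V/|Z| = 27.9/400.2 = 69.72 mA

69.72 mA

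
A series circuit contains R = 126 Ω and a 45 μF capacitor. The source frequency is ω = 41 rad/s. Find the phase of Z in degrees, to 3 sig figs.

X_C = 1/(ωC) = 542 Ω
Z = 126 − j542 Ω
|Z| = √(126² + 542²) = 556 Ω
∠Z = arctan(-542/126) = -76.9°

-76.9°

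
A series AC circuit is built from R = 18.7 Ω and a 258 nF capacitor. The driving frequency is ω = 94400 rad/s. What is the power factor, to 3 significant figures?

0.414

X_C = 1/(ωC) = 41.1 Ω
Z = 18.7 − j41.1 Ω
|Z| = √(18.7² + 41.1²) = 45.1 Ω
∠Z = arctan(-41.1/18.7) = -65.5°
cos φ = cos(-65.5°) = 0.414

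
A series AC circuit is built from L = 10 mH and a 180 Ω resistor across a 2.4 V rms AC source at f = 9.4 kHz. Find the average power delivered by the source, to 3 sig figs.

ω = 2πf = 59060 rad/s
X_L = ωL = 591 Ω
Z = 180 + j591 Ω
|Z| = √(180² + 591²) = 617 Ω
∠Z = arctan(591/180) = 73.1°
I = V/|Z| = 3.89 mA
P = VI cos φ = 2.4 × 0.00389 × cos(73.1°) = 2.72 mW

2.72 mW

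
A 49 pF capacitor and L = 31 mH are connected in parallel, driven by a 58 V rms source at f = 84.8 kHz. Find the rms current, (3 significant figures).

2.00 mA

ω = 2πf = 532800 rad/s
X_L = ωL = 16500 Ω
X_C = 1/(ωC) = 38300 Ω
Parallel: admittances add. Y = 1/(jωL) + jωC
Y = (0 − j3.44e-05) S
|Y| = 3.44e-05 S → |Z| = 1/|Y| = 29000 Ω, ∠Z = −∠Y = 90.0°
I = V/|Z| = 58/29000 = 2.00 mA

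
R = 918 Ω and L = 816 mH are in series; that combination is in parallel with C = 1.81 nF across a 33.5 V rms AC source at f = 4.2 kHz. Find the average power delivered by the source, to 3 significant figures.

ω = 2πf = 26390 rad/s
X_L = ωL = 21500 Ω
X_C = 1/(ωC) = 20900 Ω
Branch 1 (R+jX_L): Z₁ = 918 + j21500 Ω, |Z₁| = 21600 Ω
Branch 2 (−jX_C): Z₂ = −j20900 Ω
Parallel: Z = Z₁Z₂/(Z₁+Z₂), |Z| = 412000 Ω, ∠Z = -35.5°
I = V/|Z| = 81.3 μA
P = VI cos φ = 33.5 × 8.13e-05 × cos(-35.5°) = 2.22 mW

2.22 mW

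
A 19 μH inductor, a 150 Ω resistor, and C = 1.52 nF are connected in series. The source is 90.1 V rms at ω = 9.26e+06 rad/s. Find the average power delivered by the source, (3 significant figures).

36.3 W

X_L = ωL = 176 Ω
X_C = 1/(ωC) = 71.0 Ω
Net reactance X = X_L − X_C = 105 Ω
Z = 150 + j105 Ω
|Z| = √(150² + 105²) = 183 Ω
∠Z = arctan(105/150) = 35.0°
I = V/|Z| = 492 mA
P = VI cos φ = 90.1 × 0.492 × cos(35.0°) = 36.3 W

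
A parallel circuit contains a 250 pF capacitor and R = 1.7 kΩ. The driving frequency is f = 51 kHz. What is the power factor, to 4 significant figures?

0.9909

ω = 2πf = 320400 rad/s
X_C = 1/(ωC) = 12480 Ω
Parallel: admittances add. Y = 1/R + jωC
Y = (0.0005882 + j8.011e-05) S
|Y| = 0.0005937 S → |Z| = 1/|Y| = 1684 Ω, ∠Z = −∠Y = -7.755°
cos φ = cos(-7.755°) = 0.9909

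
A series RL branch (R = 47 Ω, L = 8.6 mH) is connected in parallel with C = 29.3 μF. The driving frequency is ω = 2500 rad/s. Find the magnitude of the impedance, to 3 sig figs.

14.8 Ω

X_L = ωL = 21.5 Ω
X_C = 1/(ωC) = 13.7 Ω
Branch 1 (R+jX_L): Z₁ = 47.0 + j21.5 Ω, |Z₁| = 51.7 Ω
Branch 2 (−jX_C): Z₂ = −j13.7 Ω
Parallel: Z = Z₁Z₂/(Z₁+Z₂), |Z| = 14.8 Ω, ∠Z = -74.9°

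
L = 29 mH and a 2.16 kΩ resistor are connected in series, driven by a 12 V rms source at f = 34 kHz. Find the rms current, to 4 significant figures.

ω = 2πf = 213600 rad/s
X_L = ωL = 6195 Ω
Z = 2160 + j6195 Ω
|Z| = √(2160² + 6195²) = 6561 Ω
I = V/|Z| = 12/6561 = 1.829 mA

1.829 mA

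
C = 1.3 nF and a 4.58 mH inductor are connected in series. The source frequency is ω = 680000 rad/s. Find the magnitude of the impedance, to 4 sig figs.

X_L = ωL = 3114 Ω
X_C = 1/(ωC) = 1131 Ω
Net reactance X = X_L − X_C = 1983 Ω
Z = j1983 Ω
|Z| = √(0² + 1983²) = 1983 Ω

1983 Ω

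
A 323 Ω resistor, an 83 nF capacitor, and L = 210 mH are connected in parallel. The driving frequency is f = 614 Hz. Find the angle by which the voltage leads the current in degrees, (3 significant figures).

ω = 2πf = 3858 rad/s
X_L = ωL = 810 Ω
X_C = 1/(ωC) = 3120 Ω
Parallel: admittances add. Y = 1/R + 1/(jωL) + jωC
Y = (0.00310 − j0.000914) S
|Y| = 0.00323 S → |Z| = 1/|Y| = 310 Ω, ∠Z = −∠Y = 16.4°

16.4°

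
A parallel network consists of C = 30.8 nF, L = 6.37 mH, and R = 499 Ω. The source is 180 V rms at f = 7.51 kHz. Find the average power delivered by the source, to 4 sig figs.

ω = 2πf = 47190 rad/s
X_L = ωL = 300.6 Ω
X_C = 1/(ωC) = 688.1 Ω
Parallel: admittances add. Y = 1/R + 1/(jωL) + jωC
Y = (0.002004 − j0.001874) S
|Y| = 0.002743 S → |Z| = 1/|Y| = 364.5 Ω, ∠Z = −∠Y = 43.07°
I = V/|Z| = 493.8 mA
P = VI cos φ = 180 × 0.4938 × cos(43.07°) = 64.93 W

64.93 W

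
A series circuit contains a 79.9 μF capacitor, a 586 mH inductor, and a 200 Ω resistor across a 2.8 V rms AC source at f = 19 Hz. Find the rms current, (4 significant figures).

13.79 mA

ω = 2πf = 119.4 rad/s
X_L = ωL = 69.96 Ω
X_C = 1/(ωC) = 104.8 Ω
Net reactance X = X_L − X_C = -34.88 Ω
Z = 200.0 − j34.88 Ω
|Z| = √(200.0² + 34.88²) = 203.0 Ω
I = V/|Z| = 2.8/203.0 = 13.79 mA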